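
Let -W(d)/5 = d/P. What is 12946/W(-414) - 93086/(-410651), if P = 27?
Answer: 7985136659/47224865 ≈ 169.09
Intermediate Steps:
W(d) = -5*d/27
12946/W(-414) - 93086/(-410651) = 12946/((-5/27*(-414))) - 93086/(-410651) = 12946/(230/3) - 93086*(-1/410651) = 12946*(3/230) + 93086/410651 = 19419/115 + 93086/410651 = 7985136659/47224865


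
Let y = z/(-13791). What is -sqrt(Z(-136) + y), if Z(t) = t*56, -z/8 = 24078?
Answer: -4*I*sqrt(10040578923)/4597 ≈ -87.19*I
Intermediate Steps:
z = -192624 (z = -8*24078 = -192624)
Z(t) = 56*t
y = 64208/4597 (y = -192624/(-13791) = -192624*(-1/13791) = 64208/4597 ≈ 13.967)
-sqrt(Z(-136) + y) = -sqrt(56*(-136) + 64208/4597) = -sqrt(-7616 + 64208/4597) = -sqrt(-34946544/4597) = -4*I*sqrt(10040578923)/4597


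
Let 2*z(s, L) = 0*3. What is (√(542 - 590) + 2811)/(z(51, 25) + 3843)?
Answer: 937/1281 + 4*I*√3/3843 ≈ 0.73146 + 0.0018028*I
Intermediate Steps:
z(s, L) = 0 (z(s, L) = (0*3)/2 = (½)*0 = 0)
(√(542 - 590) + 2811)/(z(51, 25) + 3843) = (√(542 - 590) + 2811)/(0 + 3843) = (√(-48) + 2811)/3843 = (4*I*√3 + 2811)*(1/3843) = (2811 + 4*I*√3)*(1/3843) = 937/1281 + 4*I*√3/3843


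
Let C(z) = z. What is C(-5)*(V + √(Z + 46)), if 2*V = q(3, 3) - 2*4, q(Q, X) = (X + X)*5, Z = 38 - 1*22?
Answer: -55 - 5*√62 ≈ -94.370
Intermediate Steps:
Z = 16 (Z = 38 - 22 = 16)
q(Q, X) = 10*X (q(Q, X) = (2*X)*5 = 10*X)
V = 11 (V = (10*3 - 2*4)/2 = (30 - 8)/2 = (½)*22 = 11)
C(-5)*(V + √(Z + 46)) = -5*(11 + √(16 + 46)) = -5*(11 + √62) = -55 - 5*√62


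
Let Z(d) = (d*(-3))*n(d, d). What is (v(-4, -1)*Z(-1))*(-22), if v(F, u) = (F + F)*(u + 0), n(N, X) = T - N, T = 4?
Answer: -2640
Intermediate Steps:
n(N, X) = 4 - N
v(F, u) = 2*F*u (v(F, u) = (2*F)*u = 2*F*u)
Z(d) = -3*d*(4 - d) (Z(d) = (d*(-3))*(4 - d) = (-3*d)*(4 - d) = -3*d*(4 - d))
(v(-4, -1)*Z(-1))*(-22) = ((2*(-4)*(-1))*(3*(-1)*(-4 - 1)))*(-22) = (8*(3*(-1)*(-5)))*(-22) = (8*15)*(-22) = 120*(-22) = -2640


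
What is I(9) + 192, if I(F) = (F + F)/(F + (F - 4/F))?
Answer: 15249/79 ≈ 193.03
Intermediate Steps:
I(F) = 2*F/(-4/F + 2*F) (I(F) = (2*F)/(F + (F - 4/F)) = (2*F)/(-4/F + 2*F) = 2*F/(-4/F + 2*F))
I(9) + 192 = 9**2/(-2 + 9**2) + 192 = 81/(-2 + 81) + 192 = 81/79 + 192 = 15249/79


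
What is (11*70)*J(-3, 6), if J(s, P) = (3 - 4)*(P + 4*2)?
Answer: -10780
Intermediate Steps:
J(s, P) = -8 - P (J(s, P) = -(P + 8) = -(8 + P) = -8 - P)
(11*70)*J(-3, 6) = (11*70)*(-8 - 1*6) = 770*(-8 - 6) = 770*(-14) = -10780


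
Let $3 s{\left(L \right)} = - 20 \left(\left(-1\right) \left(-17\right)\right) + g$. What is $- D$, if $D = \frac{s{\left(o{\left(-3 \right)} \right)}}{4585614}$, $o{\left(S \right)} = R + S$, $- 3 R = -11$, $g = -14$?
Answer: $\frac{59}{2292807} \approx 2.5733 \cdot 10^{-5}$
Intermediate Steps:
$R = \frac{11}{3}$ ($R = \left(- \frac{1}{3}\right) \left(-11\right) = \frac{11}{3} \approx 3.6667$)
$o{\left(S \right)} = \frac{11}{3} + S$
$s{\left(L \right)} = -118$ ($s{\left(L \right)} = \frac{- 20 \left(\left(-1\right) \left(-17\right)\right) - 14}{3} = \frac{\left(-20\right) 17 - 14}{3} = \frac{-340 - 14}{3} = \frac{1}{3} \left(-354\right) = -118$)
$D = - \frac{59}{2292807}$ ($D = - \frac{118}{4585614} = \left(-118\right) \frac{1}{4585614} = - \frac{59}{2292807} \approx -2.5733 \cdot 10^{-5}$)
$- D = \left(-1\right) \left(- \frac{59}{2292807}\right) = \frac{59}{2292807}$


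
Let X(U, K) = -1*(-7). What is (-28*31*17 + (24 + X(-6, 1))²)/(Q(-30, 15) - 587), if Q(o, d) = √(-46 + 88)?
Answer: 8097665/344527 + 13795*√42/344527 ≈ 23.763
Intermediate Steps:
X(U, K) = 7
Q(o, d) = √42
(-28*31*17 + (24 + X(-6, 1))²)/(Q(-30, 15) - 587) = (-28*31*17 + (24 + 7)²)/(√42 - 587) = (-868*17 + 31²)/(-587 + √42) = (-14756 + 961)/(-587 + √42) = -13795/(-587 + √42)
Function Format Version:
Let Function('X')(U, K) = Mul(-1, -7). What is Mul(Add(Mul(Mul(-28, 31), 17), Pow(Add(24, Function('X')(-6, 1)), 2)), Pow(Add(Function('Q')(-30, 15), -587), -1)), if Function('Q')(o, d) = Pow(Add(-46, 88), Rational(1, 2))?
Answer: Add(Rational(8097665, 344527), Mul(Rational(13795, 344527), Pow(42, Rational(1, 2)))) ≈ 23.763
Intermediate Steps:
Function('X')(U, K) = 7
Function('Q')(o, d) = Pow(42, Rational(1, 2))
Mul(Add(Mul(Mul(-28, 31), 17), Pow(Add(24, Function('X')(-6, 1)), 2)), Pow(Add(Function('Q')(-30, 15), -587), -1)) = Mul(Add(Mul(Mul(-28, 31), 17), Pow(Add(24, 7), 2)), Pow(Add(Pow(42, Rational(1, 2)), -587), -1)) = Mul(Add(Mul(-868, 17), Pow(31, 2)), Pow(Add(-587, Pow(42, Rational(1, 2))), -1)) = Mul(Add(-14756, 961), Pow(Add(-587, Pow(42, Rational(1, 2))), -1)) = Mul(-13795, Pow(Add(-587, Pow(42, Rational(1, 2))), -1))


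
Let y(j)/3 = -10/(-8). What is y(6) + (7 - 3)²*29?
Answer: 1871/4 ≈ 467.75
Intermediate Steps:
y(j) = 15/4 (y(j) = 3*(-10/(-8)) = 3*(-10*(-⅛)) = 3*(5/4) = 15/4)
y(6) + (7 - 3)²*29 = 15/4 + (7 - 3)²*29 = 15/4 + 4²*29 = 15/4 + 16*29 = 15/4 + 464 = 1871/4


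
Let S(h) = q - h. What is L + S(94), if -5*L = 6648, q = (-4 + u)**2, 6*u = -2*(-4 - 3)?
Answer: -63937/45 ≈ -1420.8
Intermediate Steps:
u = 7/3 (u = (-2*(-4 - 3))/6 = (-2*(-7))/6 = (1/6)*14 = 7/3 ≈ 2.3333)
q = 25/9 (q = (-4 + 7/3)**2 = (-5/3)**2 = 25/9 ≈ 2.7778)
L = -6648/5 (L = -1/5*6648 = -6648/5 ≈ -1329.6)
S(h) = 25/9 - h
L + S(94) = -6648/5 + (25/9 - 1*94) = -6648/5 + (25/9 - 94) = -6648/5 - 821/9 = -63937/45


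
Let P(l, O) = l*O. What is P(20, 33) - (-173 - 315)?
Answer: 1148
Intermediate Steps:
P(l, O) = O*l
P(20, 33) - (-173 - 315) = 33*20 - (-173 - 315) = 660 - 1*(-488) = 660 + 488 = 1148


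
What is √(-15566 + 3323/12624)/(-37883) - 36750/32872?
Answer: -2625/2348 - I*√155039968329/119558748 ≈ -1.118 - 0.0032934*I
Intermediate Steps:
√(-15566 + 3323/12624)/(-37883) - 36750/32872 = √(-15566 + 3323*(1/12624))*(-1/37883) - 36750*1/32872 = √(-15566 + 3323/12624)*(-1/37883) - 2625/2348 = √(-196501861/12624)*(-1/37883) - 2625/2348 = (I*√155039968329/3156)*(-1/37883) - 2625/2348 = -I*√155039968329/119558748 - 2625/2348 = -2625/2348 - I*√155039968329/119558748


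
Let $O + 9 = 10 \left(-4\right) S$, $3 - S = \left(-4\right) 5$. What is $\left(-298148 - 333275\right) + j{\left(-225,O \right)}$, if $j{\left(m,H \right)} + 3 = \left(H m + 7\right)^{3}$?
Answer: $9133523017449342$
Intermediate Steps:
$S = 23$ ($S = 3 - \left(-4\right) 5 = 3 - -20 = 3 + 20 = 23$)
$O = -929$ ($O = -9 + 10 \left(-4\right) 23 = -9 - 920 = -929$)
$j{\left(m,H \right)} = -3 + \left(7 + H m\right)^{3}$ ($j{\left(m,H \right)} = -3 + \left(H m + 7\right)^{3} = -3 + \left(7 + H m\right)^{3}$)
$\left(-298148 - 333275\right) + j{\left(-225,O \right)} = \left(-298148 - 333275\right) - \left(3 - \left(7 - -209025\right)^{3}\right) = -631423 - \left(3 - \left(7 + 209025\right)^{3}\right) = -631423 - \left(3 - 209032^{3}\right) = -631423 + \left(-3 + 9133523018080768\right) = -631423 + 9133523018080765 = 9133523017449342$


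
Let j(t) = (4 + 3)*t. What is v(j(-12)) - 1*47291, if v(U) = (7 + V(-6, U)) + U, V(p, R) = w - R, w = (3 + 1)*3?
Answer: -47272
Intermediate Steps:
w = 12 (w = 4*3 = 12)
V(p, R) = 12 - R
j(t) = 7*t
v(U) = 19 (v(U) = (7 + (12 - U)) + U = (19 - U) + U = 19)
v(j(-12)) - 1*47291 = 19 - 1*47291 = 19 - 47291 = -47272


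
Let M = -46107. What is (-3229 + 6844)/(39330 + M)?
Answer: -1205/2259 ≈ -0.53342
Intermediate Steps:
(-3229 + 6844)/(39330 + M) = (-3229 + 6844)/(39330 - 46107) = 3615/(-6777) = 3615*(-1/6777) = -1205/2259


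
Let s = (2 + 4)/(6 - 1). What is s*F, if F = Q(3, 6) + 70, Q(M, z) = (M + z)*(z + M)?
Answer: 906/5 ≈ 181.20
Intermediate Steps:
Q(M, z) = (M + z)² (Q(M, z) = (M + z)*(M + z) = (M + z)²)
s = 6/5 ≈ 1.2000
F = 151 (F = (3 + 6)² + 70 = 9² + 70 = 81 + 70 = 151)
s*F = (6/5)*151 = 906/5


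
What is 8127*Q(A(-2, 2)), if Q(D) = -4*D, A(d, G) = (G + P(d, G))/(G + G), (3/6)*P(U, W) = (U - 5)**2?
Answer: -812700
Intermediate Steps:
P(U, W) = 2*(-5 + U)**2 (P(U, W) = 2*(U - 5)**2 = 2*(-5 + U)**2)
A(d, G) = (G + 2*(-5 + d)**2)/(2*G) (A(d, G) = (G + 2*(-5 + d)**2)/(G + G) = (G + 2*(-5 + d)**2)/((2*G)) = (G + 2*(-5 + d)**2)*(1/(2*G)) = (G + 2*(-5 + d)**2)/(2*G))
8127*Q(A(-2, 2)) = 8127*(-4*((-5 - 2)**2 + (1/2)*2)/2) = 8127*(-2*((-7)**2 + 1)) = 8127*(-2*(49 + 1)) = 8127*(-2*50) = 8127*(-4*25) = 8127*(-100) = -812700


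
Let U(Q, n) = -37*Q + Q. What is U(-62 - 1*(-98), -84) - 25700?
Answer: -26996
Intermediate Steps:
U(Q, n) = -36*Q
U(-62 - 1*(-98), -84) - 25700 = -36*(-62 - 1*(-98)) - 25700 = -36*(-62 + 98) - 25700 = -36*36 - 25700 = -1296 - 25700 = -26996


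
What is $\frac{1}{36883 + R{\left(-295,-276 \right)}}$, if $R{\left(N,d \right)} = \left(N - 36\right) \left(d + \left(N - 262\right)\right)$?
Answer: $\frac{1}{312606} \approx 3.1989 \cdot 10^{-6}$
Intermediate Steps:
$R{\left(N,d \right)} = \left(-36 + N\right) \left(-262 + N + d\right)$ ($R{\left(N,d \right)} = \left(-36 + N\right) \left(d + \left(-262 + N\right)\right) = \left(-36 + N\right) \left(-262 + N + d\right)$)
$\frac{1}{36883 + R{\left(-295,-276 \right)}} = \frac{1}{36883 - \left(-188698 - 87025\right)} = \frac{1}{36883 + \left(9432 + 87025 + 87910 + 9936 + 81420\right)} = \frac{1}{36883 + 275723} = \frac{1}{312606}$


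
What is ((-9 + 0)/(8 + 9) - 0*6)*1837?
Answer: -16533/17 ≈ -972.53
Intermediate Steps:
((-9 + 0)/(8 + 9) - 0*6)*1837 = (-9/17 - 1*0)*1837 = (-9*1/17 + 0)*1837 = (-9/17 + 0)*1837 = -9/17*1837 = -16533/17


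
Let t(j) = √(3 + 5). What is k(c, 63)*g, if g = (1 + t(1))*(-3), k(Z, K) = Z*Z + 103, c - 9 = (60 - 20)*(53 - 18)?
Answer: -5956152 - 11912304*√2 ≈ -2.2803e+7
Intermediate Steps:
c = 1409 (c = 9 + (60 - 20)*(53 - 18) = 9 + 40*35 = 9 + 1400 = 1409)
k(Z, K) = 103 + Z² (k(Z, K) = Z² + 103 = 103 + Z²)
t(j) = 2*√2 (t(j) = √8 = 2*√2)
g = -3 - 6*√2 (g = (1 + 2*√2)*(-3) = -3 - 6*√2 ≈ -11.485)
k(c, 63)*g = (103 + 1409²)*(-3 - 6*√2) = (103 + 1985281)*(-3 - 6*√2) = 1985384*(-3 - 6*√2) = -5956152 - 11912304*√2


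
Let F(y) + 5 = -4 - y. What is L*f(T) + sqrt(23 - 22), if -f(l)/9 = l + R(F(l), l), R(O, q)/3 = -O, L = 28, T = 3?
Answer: -9827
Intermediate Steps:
F(y) = -9 - y (F(y) = -5 + (-4 - y) = -9 - y)
R(O, q) = -3*O (R(O, q) = 3*(-O) = -3*O)
f(l) = -243 - 36*l (f(l) = -9*(l - 3*(-9 - l)) = -9*(l + (27 + 3*l)) = -9*(27 + 4*l) = -243 - 36*l)
L*f(T) + sqrt(23 - 22) = 28*(-243 - 36*3) + sqrt(23 - 22) = 28*(-243 - 108) + sqrt(1) = 28*(-351) + 1 = -9828 + 1 = -9827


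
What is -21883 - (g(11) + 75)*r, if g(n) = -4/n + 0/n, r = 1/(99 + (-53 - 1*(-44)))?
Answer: -21664991/990 ≈ -21884.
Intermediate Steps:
r = 1/90 (r = 1/(99 + (-53 + 44)) = 1/(99 - 9) = 1/90 ≈ 0.011111)
g(n) = -4/n (g(n) = -4/n + 0 = -4/n)
-21883 - (g(11) + 75)*r = -21883 - (-4/11 + 75)/90 = -21883 - 821/(11*90) = -21883 - 1*821/990 = -21883 - 821/990 = -21664991/990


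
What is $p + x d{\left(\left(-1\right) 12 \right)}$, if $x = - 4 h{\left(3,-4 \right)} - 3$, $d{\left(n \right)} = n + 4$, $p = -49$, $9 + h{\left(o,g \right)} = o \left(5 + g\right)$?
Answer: $-217$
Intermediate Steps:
$h{\left(o,g \right)} = -9 + o \left(5 + g\right)$
$d{\left(n \right)} = 4 + n$
$x = 21$ ($x = - 4 \left(-9 + 5 \cdot 3 - 12\right) - 3 = - 4 \left(-9 + 15 - 12\right) - 3 = \left(-4\right) \left(-6\right) - 3 = 24 - 3 = 21$)
$p + x d{\left(\left(-1\right) 12 \right)} = -49 + 21 \left(4 - 12\right) = -49 + 21 \left(-8\right) = -49 - 168 = -217$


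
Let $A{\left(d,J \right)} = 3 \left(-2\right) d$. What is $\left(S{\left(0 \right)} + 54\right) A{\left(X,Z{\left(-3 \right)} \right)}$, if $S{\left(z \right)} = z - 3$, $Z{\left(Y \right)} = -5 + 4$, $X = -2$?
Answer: $612$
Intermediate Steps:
$Z{\left(Y \right)} = -1$
$A{\left(d,J \right)} = - 6 d$
$S{\left(z \right)} = -3 + z$ ($S{\left(z \right)} = z - 3 = -3 + z$)
$\left(S{\left(0 \right)} + 54\right) A{\left(X,Z{\left(-3 \right)} \right)} = \left(\left(-3 + 0\right) + 54\right) \left(\left(-6\right) \left(-2\right)\right) = \left(-3 + 54\right) 12 = 51 \cdot 12 = 612$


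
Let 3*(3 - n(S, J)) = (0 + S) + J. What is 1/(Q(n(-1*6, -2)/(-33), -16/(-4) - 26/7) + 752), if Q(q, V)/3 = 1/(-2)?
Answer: 2/1501 ≈ 0.0013324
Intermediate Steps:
n(S, J) = 3 - J/3 - S/3 (n(S, J) = 3 - ((0 + S) + J)/3 = 3 - (S + J)/3 = 3 - (J + S)/3 = 3 + (-J/3 - S/3) = 3 - J/3 - S/3)
Q(q, V) = -3/2 (Q(q, V) = 3/(-2) = 3*(-½) = -3/2)
1/(Q(n(-1*6, -2)/(-33), -16/(-4) - 26/7) + 752) = 1/(-3/2 + 752) = 1/(1501/2) = 2/1501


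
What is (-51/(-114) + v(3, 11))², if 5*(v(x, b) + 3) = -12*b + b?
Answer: 25836889/36100 ≈ 715.70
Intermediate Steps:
v(x, b) = -3 - 11*b/5 (v(x, b) = -3 + (-12*b + b)/5 = -3 + (-11*b)/5 = -3 - 11*b/5)
(-51/(-114) + v(3, 11))² = (-51/(-114) + (-3 - 11/5*11))² = (-51*(-1/114) + (-3 - 121/5))² = (17/38 - 136/5)² = (-5083/190)² = 25836889/36100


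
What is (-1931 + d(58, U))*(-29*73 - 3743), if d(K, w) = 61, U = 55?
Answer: 10958200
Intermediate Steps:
(-1931 + d(58, U))*(-29*73 - 3743) = (-1931 + 61)*(-29*73 - 3743) = -1870*(-2117 - 3743) = -1870*(-5860) = 10958200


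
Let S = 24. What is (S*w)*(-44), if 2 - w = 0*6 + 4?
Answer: 2112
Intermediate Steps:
w = -2 (w = 2 - (0*6 + 4) = 2 - (0 + 4) = 2 - 1*4 = 2 - 4 = -2)
(S*w)*(-44) = (24*(-2))*(-44) = -48*(-44) = 2112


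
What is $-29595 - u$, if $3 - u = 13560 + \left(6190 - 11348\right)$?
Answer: $-21196$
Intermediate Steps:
$u = -8399$ ($u = 3 - \left(13560 + \left(6190 - 11348\right)\right) = 3 - \left(13560 - 5158\right) = 3 - 8402 = -8399$)
$-29595 - u = -29595 - -8399 = -29595 + 8399 = -21196$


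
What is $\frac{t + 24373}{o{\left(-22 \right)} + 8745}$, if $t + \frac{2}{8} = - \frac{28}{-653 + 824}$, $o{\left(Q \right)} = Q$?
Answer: $\frac{1282373}{458964} \approx 2.7941$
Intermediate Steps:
$t = - \frac{283}{684}$ ($t = - \frac{1}{4} - \frac{28}{-653 + 824} = - \frac{1}{4} - \frac{28}{171} = - \frac{283}{684} \approx -0.41374$)
$\frac{t + 24373}{o{\left(-22 \right)} + 8745} = \frac{- \frac{283}{684} + 24373}{-22 + 8745} = \frac{16670849}{684 \cdot 8723} = \frac{16670849}{684} \cdot \frac{1}{8723} = \frac{1282373}{458964}$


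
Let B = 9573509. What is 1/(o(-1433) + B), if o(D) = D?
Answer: 1/9572076 ≈ 1.0447e-7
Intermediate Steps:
1/(o(-1433) + B) = 1/(-1433 + 9573509) = 1/9572076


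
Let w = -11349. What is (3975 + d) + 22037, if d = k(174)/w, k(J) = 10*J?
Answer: 98402816/3783 ≈ 26012.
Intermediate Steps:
d = -580/3783 (d = (10*174)/(-11349) = 1740*(-1/11349) = -580/3783 ≈ -0.15332)
(3975 + d) + 22037 = (3975 - 580/3783) + 22037 = 15036845/3783 + 22037 = 98402816/3783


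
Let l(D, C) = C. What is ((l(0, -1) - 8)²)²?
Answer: 6561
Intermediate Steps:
((l(0, -1) - 8)²)² = ((-1 - 8)²)² = ((-9)²)² = 81² = 6561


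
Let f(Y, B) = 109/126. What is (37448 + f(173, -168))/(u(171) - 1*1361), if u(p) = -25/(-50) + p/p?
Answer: -4718557/171297 ≈ -27.546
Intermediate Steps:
f(Y, B) = 109/126 (f(Y, B) = 109*(1/126) = 109/126)
u(p) = 3/2 (u(p) = -25*(-1/50) + 1 = ½ + 1 = 3/2)
(37448 + f(173, -168))/(u(171) - 1*1361) = (37448 + 109/126)/(3/2 - 1*1361) = 4718557/(126*(3/2 - 1361)) = 4718557/(126*(-2719/2)) = (4718557/126)*(-2/2719) = -4718557/171297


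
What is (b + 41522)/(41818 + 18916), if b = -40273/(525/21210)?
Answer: -3963768/151835 ≈ -26.106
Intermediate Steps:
b = -8135146/5 (b = -40273/(525*(1/21210)) = -40273/5/202 = -40273*202/5 = -8135146/5 ≈ -1.6270e+6)
(b + 41522)/(41818 + 18916) = (-8135146/5 + 41522)/(41818 + 18916) = -7927536/5/60734 = -7927536/5*1/60734 = -3963768/151835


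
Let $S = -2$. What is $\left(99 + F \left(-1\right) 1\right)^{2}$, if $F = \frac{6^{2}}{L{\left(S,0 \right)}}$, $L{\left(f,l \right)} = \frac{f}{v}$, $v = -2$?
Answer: $3969$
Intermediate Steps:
$L{\left(f,l \right)} = - \frac{f}{2}$ ($L{\left(f,l \right)} = \frac{f}{-2} = - \frac{f}{2}$)
$F = 36$ ($F = \frac{6^{2}}{\left(- \frac{1}{2}\right) \left(-2\right)} = \frac{36}{1} = 36 \cdot 1 = 36$)
$\left(99 + F \left(-1\right) 1\right)^{2} = \left(99 + 36 \left(-1\right) 1\right)^{2} = \left(99 - 36\right)^{2} = 63^{2} = 3969$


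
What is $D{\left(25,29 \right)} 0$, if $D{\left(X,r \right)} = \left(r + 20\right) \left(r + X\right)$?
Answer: $0$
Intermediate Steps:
$D{\left(X,r \right)} = \left(20 + r\right) \left(X + r\right)$
$D{\left(25,29 \right)} 0 = \left(29^{2} + 20 \cdot 25 + 20 \cdot 29 + 25 \cdot 29\right) 0 = \left(841 + 500 + 580 + 725\right) 0 = 2646 \cdot 0 = 0$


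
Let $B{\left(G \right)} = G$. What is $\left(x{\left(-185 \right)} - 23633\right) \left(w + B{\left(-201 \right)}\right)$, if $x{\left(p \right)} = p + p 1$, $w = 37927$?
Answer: $-905537178$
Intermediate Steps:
$x{\left(p \right)} = 2 p$ ($x{\left(p \right)} = p + p = 2 p$)
$\left(x{\left(-185 \right)} - 23633\right) \left(w + B{\left(-201 \right)}\right) = \left(2 \left(-185\right) - 23633\right) \left(37927 - 201\right) = \left(-370 - 23633\right) 37726 = \left(-24003\right) 37726 = -905537178$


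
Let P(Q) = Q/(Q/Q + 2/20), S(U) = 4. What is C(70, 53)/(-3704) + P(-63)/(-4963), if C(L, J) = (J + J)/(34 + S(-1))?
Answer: 5920493/548862424 ≈ 0.010787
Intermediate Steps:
P(Q) = 10*Q/11 (P(Q) = Q/(1 + 2*(1/20)) = Q/(1 + ⅒) = Q/(11/10) = Q*(10/11) = 10*Q/11)
C(L, J) = J/19 (C(L, J) = (J + J)/(34 + 4) = (2*J)/38 = (2*J)*(1/38) = J/19)
C(70, 53)/(-3704) + P(-63)/(-4963) = ((1/19)*53)/(-3704) + ((10/11)*(-63))/(-4963) = (53/19)*(-1/3704) - 630/11*(-1/4963) = -53/70376 + 90/7799 = 5920493/548862424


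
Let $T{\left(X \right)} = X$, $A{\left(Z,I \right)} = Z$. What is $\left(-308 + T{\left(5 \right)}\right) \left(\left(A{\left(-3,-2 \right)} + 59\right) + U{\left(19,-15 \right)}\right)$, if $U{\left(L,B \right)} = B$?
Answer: $-12423$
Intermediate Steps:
$\left(-308 + T{\left(5 \right)}\right) \left(\left(A{\left(-3,-2 \right)} + 59\right) + U{\left(19,-15 \right)}\right) = \left(-308 + 5\right) \left(\left(-3 + 59\right) - 15\right) = - 303 \left(56 - 15\right) = \left(-303\right) 41 = -12423$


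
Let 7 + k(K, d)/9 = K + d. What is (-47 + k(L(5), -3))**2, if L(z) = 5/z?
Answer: 16384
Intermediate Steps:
k(K, d) = -63 + 9*K + 9*d (k(K, d) = -63 + 9*(K + d) = -63 + (9*K + 9*d) = -63 + 9*K + 9*d)
(-47 + k(L(5), -3))**2 = (-47 + (-63 + 9*(5/5) + 9*(-3)))**2 = (-47 + (-63 + 9*(5*(1/5)) - 27))**2 = (-47 + (-63 + 9*1 - 27))**2 = (-47 + (-63 + 9 - 27))**2 = (-47 - 81)**2 = (-128)**2 = 16384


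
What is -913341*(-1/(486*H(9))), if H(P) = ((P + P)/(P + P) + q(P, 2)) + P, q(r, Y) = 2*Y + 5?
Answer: 304447/3078 ≈ 98.911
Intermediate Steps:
q(r, Y) = 5 + 2*Y
H(P) = 10 + P (H(P) = ((P + P)/(P + P) + (5 + 2*2)) + P = ((2*P)/((2*P)) + (5 + 4)) + P = ((2*P)*(1/(2*P)) + 9) + P = (1 + 9) + P = 10 + P)
-913341*(-1/(486*H(9))) = -913341*(-1/(486*(10 + 9))) = -913341/(19*(-486)) = -913341/(-9234) = -913341*(-1/9234) = 304447/3078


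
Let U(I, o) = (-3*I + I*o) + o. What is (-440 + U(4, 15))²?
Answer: 142129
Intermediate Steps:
U(I, o) = o - 3*I + I*o
(-440 + U(4, 15))² = (-440 + (15 - 3*4 + 4*15))² = (-440 + (15 - 12 + 60))² = (-440 + 63)² = (-377)² = 142129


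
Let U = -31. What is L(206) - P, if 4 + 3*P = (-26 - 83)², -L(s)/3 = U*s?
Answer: 15199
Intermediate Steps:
L(s) = 93*s (L(s) = -(-93)*s = 93*s)
P = 3959 (P = -4/3 + (-26 - 83)²/3 = -4/3 + (⅓)*(-109)² = -4/3 + (⅓)*11881 = -4/3 + 11881/3 = 3959)
L(206) - P = 93*206 - 1*3959 = 19158 - 3959 = 15199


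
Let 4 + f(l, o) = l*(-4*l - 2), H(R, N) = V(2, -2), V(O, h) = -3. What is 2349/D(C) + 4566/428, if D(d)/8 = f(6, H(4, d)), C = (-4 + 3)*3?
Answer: 1209777/136960 ≈ 8.8331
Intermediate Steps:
C = -3 (C = -1*3 = -3)
H(R, N) = -3
f(l, o) = -4 + l*(-2 - 4*l) (f(l, o) = -4 + l*(-4*l - 2) = -4 + l*(-2 - 4*l))
D(d) = -1280 (D(d) = 8*(-4 - 4*6**2 - 2*6) = 8*(-4 - 4*36 - 12) = 8*(-4 - 144 - 12) = 8*(-160) = -1280)
2349/D(C) + 4566/428 = 2349/(-1280) + 4566/428 = 2349*(-1/1280) + 4566*(1/428) = -2349/1280 + 2283/214 = 1209777/136960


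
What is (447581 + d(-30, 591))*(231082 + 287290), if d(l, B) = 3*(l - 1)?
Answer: 231965249536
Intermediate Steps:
d(l, B) = -3 + 3*l (d(l, B) = 3*(-1 + l) = -3 + 3*l)
(447581 + d(-30, 591))*(231082 + 287290) = (447581 + (-3 + 3*(-30)))*(231082 + 287290) = (447581 + (-3 - 90))*518372 = (447581 - 93)*518372 = 447488*518372 = 231965249536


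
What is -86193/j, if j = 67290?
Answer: -28731/22430 ≈ -1.2809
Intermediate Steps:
-86193/j = -86193/67290 = -86193*1/67290 = -28731/22430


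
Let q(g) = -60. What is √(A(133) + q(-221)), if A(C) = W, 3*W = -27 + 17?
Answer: I*√570/3 ≈ 7.9582*I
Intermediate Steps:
W = -10/3 (W = (-27 + 17)/3 = (⅓)*(-10) = -10/3 ≈ -3.3333)
A(C) = -10/3
√(A(133) + q(-221)) = √(-10/3 - 60) = √(-190/3) = I*√570/3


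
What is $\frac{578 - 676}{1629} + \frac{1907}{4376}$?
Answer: $\frac{2677655}{7128504} \approx 0.37563$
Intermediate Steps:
$\frac{578 - 676}{1629} + \frac{1907}{4376} = \left(578 - 676\right) \frac{1}{1629} + 1907 \cdot \frac{1}{4376} = \left(-98\right) \frac{1}{1629} + \frac{1907}{4376} = - \frac{98}{1629} + \frac{1907}{4376} = \frac{2677655}{7128504}$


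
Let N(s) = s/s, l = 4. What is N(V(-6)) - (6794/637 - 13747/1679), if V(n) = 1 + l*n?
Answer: -1580764/1069523 ≈ -1.4780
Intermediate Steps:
V(n) = 1 + 4*n
N(s) = 1
N(V(-6)) - (6794/637 - 13747/1679) = 1 - (6794/637 - 13747/1679) = 1 - 1*2650287/1069523 = 1 - 2650287/1069523 = -1580764/1069523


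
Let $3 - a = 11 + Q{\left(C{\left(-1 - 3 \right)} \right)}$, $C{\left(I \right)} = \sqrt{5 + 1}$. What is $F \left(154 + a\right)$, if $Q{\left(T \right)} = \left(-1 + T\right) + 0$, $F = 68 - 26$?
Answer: $6174 - 42 \sqrt{6} \approx 6071.1$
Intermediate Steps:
$C{\left(I \right)} = \sqrt{6}$
$F = 42$ ($F = 68 - 26 = 42$)
$Q{\left(T \right)} = -1 + T$
$a = -7 - \sqrt{6}$ ($a = 3 - \left(11 - \left(1 - \sqrt{6}\right)\right) = 3 - \left(10 + \sqrt{6}\right) = -7 - \sqrt{6} \approx -9.4495$)
$F \left(154 + a\right) = 42 \left(154 - \left(7 + \sqrt{6}\right)\right) = 42 \left(147 - \sqrt{6}\right) = 6174 - 42 \sqrt{6}$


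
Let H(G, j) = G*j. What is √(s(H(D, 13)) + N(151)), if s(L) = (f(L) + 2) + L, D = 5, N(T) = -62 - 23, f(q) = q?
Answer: √47 ≈ 6.8557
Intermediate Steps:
N(T) = -85
s(L) = 2 + 2*L (s(L) = (L + 2) + L = (2 + L) + L = 2 + 2*L)
√(s(H(D, 13)) + N(151)) = √((2 + 2*(5*13)) - 85) = √((2 + 2*65) - 85) = √((2 + 130) - 85) = √(132 - 85) = √47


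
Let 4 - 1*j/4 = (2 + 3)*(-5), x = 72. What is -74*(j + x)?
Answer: -13912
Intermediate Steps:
j = 116 (j = 16 - 4*(2 + 3)*(-5) = 16 - 20*(-5) = 16 - 4*(-25) = 16 + 100 = 116)
-74*(j + x) = -74*(116 + 72) = -74*188 = -13912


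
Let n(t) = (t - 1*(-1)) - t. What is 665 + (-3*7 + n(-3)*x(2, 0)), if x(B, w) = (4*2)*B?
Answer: 660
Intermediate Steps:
x(B, w) = 8*B
n(t) = 1 (n(t) = (t + 1) - t = (1 + t) - t = 1)
665 + (-3*7 + n(-3)*x(2, 0)) = 665 + (-3*7 + 1*(8*2)) = 665 + (-21 + 1*16) = 665 + (-21 + 16) = 665 - 5 = 660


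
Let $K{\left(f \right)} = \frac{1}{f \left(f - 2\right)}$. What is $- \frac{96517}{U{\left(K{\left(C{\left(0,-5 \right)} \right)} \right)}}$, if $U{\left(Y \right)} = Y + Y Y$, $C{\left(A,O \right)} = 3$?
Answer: $- \frac{868653}{4} \approx -2.1716 \cdot 10^{5}$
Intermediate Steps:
$K{\left(f \right)} = \frac{1}{f \left(-2 + f\right)}$
$U{\left(Y \right)} = Y + Y^{2}$
$- \frac{96517}{U{\left(K{\left(C{\left(0,-5 \right)} \right)} \right)}} = - \frac{96517}{\frac{1}{3 \left(-2 + 3\right)} \left(1 + \frac{1}{3 \left(-2 + 3\right)}\right)} = - \frac{96517}{\frac{1}{3 \cdot 1} \left(1 + \frac{1}{3 \cdot 1}\right)} = - \frac{96517}{\frac{1}{3} \cdot 1 \left(1 + \frac{1}{3} \cdot 1\right)} = - \frac{96517}{\frac{1}{3} \left(1 + \frac{1}{3}\right)} = - \frac{96517}{\frac{1}{3} \cdot \frac{4}{3}} = - \frac{96517}{\frac{4}{9}} = \left(-96517\right) \frac{9}{4} = - \frac{868653}{4}$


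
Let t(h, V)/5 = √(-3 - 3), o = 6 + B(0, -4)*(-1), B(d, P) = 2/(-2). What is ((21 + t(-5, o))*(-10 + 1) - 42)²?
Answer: 41211 + 20790*I*√6 ≈ 41211.0 + 50925.0*I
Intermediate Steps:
B(d, P) = -1 (B(d, P) = 2*(-½) = -1)
o = 7 (o = 6 - 1*(-1) = 6 + 1 = 7)
t(h, V) = 5*I*√6 (t(h, V) = 5*√(-3 - 3) = 5*√(-6) = 5*(I*√6) = 5*I*√6)
((21 + t(-5, o))*(-10 + 1) - 42)² = ((21 + 5*I*√6)*(-10 + 1) - 42)² = ((21 + 5*I*√6)*(-9) - 42)² = ((-189 - 45*I*√6) - 42)² = (-231 - 45*I*√6)²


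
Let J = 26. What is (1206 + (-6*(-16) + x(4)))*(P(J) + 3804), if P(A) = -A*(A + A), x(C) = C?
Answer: 3202312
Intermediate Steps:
P(A) = -2*A**2 (P(A) = -A*2*A = -2*A**2)
(1206 + (-6*(-16) + x(4)))*(P(J) + 3804) = (1206 + (-6*(-16) + 4))*(-2*26**2 + 3804) = (1206 + (96 + 4))*(-2*676 + 3804) = (1206 + 100)*(-1352 + 3804) = 1306*2452 = 3202312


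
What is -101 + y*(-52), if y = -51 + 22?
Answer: 1407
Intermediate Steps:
y = -29
-101 + y*(-52) = -101 - 29*(-52) = -101 + 1508 = 1407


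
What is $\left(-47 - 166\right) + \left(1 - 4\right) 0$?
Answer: $-213$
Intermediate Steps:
$\left(-47 - 166\right) + \left(1 - 4\right) 0 = -213 - 0 = -213 + 0 = -213$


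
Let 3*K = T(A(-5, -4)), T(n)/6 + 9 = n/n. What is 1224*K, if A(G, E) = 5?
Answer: -19584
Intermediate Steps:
T(n) = -48 (T(n) = -54 + 6*(n/n) = -54 + 6*1 = -54 + 6 = -48)
K = -16 (K = (⅓)*(-48) = -16)
1224*K = 1224*(-16) = -19584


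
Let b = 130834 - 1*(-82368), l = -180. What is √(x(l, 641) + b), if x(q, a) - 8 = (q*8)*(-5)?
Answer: 3*√24490 ≈ 469.48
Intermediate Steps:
b = 213202 (b = 130834 + 82368 = 213202)
x(q, a) = 8 - 40*q (x(q, a) = 8 + (q*8)*(-5) = 8 + (8*q)*(-5) = 8 - 40*q)
√(x(l, 641) + b) = √((8 - 40*(-180)) + 213202) = √((8 + 7200) + 213202) = √(7208 + 213202) = √220410 = 3*√24490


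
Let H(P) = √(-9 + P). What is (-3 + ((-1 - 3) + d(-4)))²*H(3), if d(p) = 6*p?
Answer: 961*I*√6 ≈ 2354.0*I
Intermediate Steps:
(-3 + ((-1 - 3) + d(-4)))²*H(3) = (-3 + ((-1 - 3) + 6*(-4)))²*√(-9 + 3) = (-3 + (-4 - 24))²*√(-6) = (-3 - 28)²*(I*√6) = (-31)²*(I*√6) = 961*(I*√6) = 961*I*√6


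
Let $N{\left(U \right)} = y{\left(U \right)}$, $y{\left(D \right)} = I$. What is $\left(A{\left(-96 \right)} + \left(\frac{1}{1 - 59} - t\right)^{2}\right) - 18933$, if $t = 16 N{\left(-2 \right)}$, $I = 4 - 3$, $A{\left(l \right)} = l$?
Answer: $- \frac{63150515}{3364} \approx -18772.0$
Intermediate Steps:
$I = 1$
$y{\left(D \right)} = 1$
$N{\left(U \right)} = 1$
$t = 16$ ($t = 16 \cdot 1 = 16$)
$\left(A{\left(-96 \right)} + \left(\frac{1}{1 - 59} - t\right)^{2}\right) - 18933 = \left(-96 + \left(\frac{1}{1 - 59} - 16\right)^{2}\right) - 18933 = \left(-96 + \left(\frac{1}{-58} - 16\right)^{2}\right) - 18933 = \left(-96 + \left(- \frac{1}{58} - 16\right)^{2}\right) - 18933 = \left(-96 + \left(- \frac{929}{58}\right)^{2}\right) - 18933 = \left(-96 + \frac{863041}{3364}\right) - 18933 = \frac{540097}{3364} - 18933 = - \frac{63150515}{3364}$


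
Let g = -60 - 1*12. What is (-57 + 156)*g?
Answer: -7128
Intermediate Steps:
g = -72 (g = -60 - 12 = -72)
(-57 + 156)*g = (-57 + 156)*(-72) = 99*(-72) = -7128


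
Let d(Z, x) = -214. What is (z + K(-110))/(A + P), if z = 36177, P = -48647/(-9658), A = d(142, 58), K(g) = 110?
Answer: -350459846/2018165 ≈ -173.65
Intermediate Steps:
A = -214
P = 48647/9658 (P = -48647*(-1/9658) = 48647/9658 ≈ 5.0370)
(z + K(-110))/(A + P) = (36177 + 110)/(-214 + 48647/9658) = 36287/(-2018165/9658) = 36287*(-9658/2018165) = -350459846/2018165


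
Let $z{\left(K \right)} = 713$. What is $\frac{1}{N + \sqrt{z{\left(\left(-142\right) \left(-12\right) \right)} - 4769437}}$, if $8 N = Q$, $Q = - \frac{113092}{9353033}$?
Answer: $- \frac{528876604018}{1668657143816386932273} - \frac{699833810392712 i \sqrt{1192181}}{1668657143816386932273} \approx -3.1695 \cdot 10^{-10} - 0.00045793 i$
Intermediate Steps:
$Q = - \frac{113092}{9353033}$ ($Q = \left(-113092\right) \frac{1}{9353033} = - \frac{113092}{9353033} \approx -0.012091$)
$N = - \frac{28273}{18706066}$ ($N = \frac{1}{8} \left(- \frac{113092}{9353033}\right) = - \frac{28273}{18706066} \approx -0.0015114$)
$\frac{1}{N + \sqrt{z{\left(\left(-142\right) \left(-12\right) \right)} - 4769437}} = \frac{1}{- \frac{28273}{18706066} + \sqrt{713 - 4769437}} = \frac{1}{- \frac{28273}{18706066} + \sqrt{-4768724}} = \frac{1}{- \frac{28273}{18706066} + 2 i \sqrt{1192181}}$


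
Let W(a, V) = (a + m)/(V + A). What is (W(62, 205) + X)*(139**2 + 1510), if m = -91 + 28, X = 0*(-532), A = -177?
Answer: -20831/28 ≈ -743.96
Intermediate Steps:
X = 0
m = -63
W(a, V) = (-63 + a)/(-177 + V) (W(a, V) = (a - 63)/(V - 177) = (-63 + a)/(-177 + V))
(W(62, 205) + X)*(139**2 + 1510) = ((-63 + 62)/(-177 + 205) + 0)*(139**2 + 1510) = (-1/28 + 0)*(19321 + 1510) = ((1/28)*(-1) + 0)*20831 = (-1/28 + 0)*20831 = -1/28*20831 = -20831/28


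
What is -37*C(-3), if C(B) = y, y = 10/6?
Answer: -185/3 ≈ -61.667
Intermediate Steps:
y = 5/3 (y = 10*(1/6) = 5/3 ≈ 1.6667)
C(B) = 5/3
-37*C(-3) = -37*5/3 = -185/3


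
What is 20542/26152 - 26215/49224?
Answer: 5814013/22987608 ≈ 0.25292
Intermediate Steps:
20542/26152 - 26215/49224 = 20542*(1/26152) - 26215*1/49224 = 10271/13076 - 3745/7032 = 5814013/22987608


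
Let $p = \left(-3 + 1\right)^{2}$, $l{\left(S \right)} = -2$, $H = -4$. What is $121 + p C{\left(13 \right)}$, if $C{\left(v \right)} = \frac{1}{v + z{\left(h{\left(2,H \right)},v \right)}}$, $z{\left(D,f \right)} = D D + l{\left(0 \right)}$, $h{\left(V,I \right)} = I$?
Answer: $\frac{3271}{27} \approx 121.15$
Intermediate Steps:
$z{\left(D,f \right)} = -2 + D^{2}$ ($z{\left(D,f \right)} = D D - 2 = D^{2} - 2 = -2 + D^{2}$)
$C{\left(v \right)} = \frac{1}{14 + v}$ ($C{\left(v \right)} = \frac{1}{v - \left(2 - \left(-4\right)^{2}\right)} = \frac{1}{v + \left(-2 + 16\right)} = \frac{1}{v + 14} = \frac{1}{14 + v}$)
$p = 4$ ($p = \left(-2\right)^{2} = 4$)
$121 + p C{\left(13 \right)} = 121 + \frac{4}{14 + 13} = 121 + \frac{4}{27} = \frac{3271}{27}$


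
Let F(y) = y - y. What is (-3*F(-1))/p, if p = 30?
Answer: 0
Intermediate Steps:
F(y) = 0
(-3*F(-1))/p = -3*0/30 = 0*(1/30) = 0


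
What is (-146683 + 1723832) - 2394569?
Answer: -817420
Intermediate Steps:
(-146683 + 1723832) - 2394569 = 1577149 - 2394569 = -817420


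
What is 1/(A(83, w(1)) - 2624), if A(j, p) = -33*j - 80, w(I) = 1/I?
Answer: -1/5443 ≈ -0.00018372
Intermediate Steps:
A(j, p) = -80 - 33*j
1/(A(83, w(1)) - 2624) = 1/((-80 - 33*83) - 2624) = 1/((-80 - 2739) - 2624) = 1/(-2819 - 2624) = 1/(-5443) = -1/5443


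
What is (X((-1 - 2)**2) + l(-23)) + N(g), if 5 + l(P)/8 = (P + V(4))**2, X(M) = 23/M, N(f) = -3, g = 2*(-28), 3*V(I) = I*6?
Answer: 15836/9 ≈ 1759.6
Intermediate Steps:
V(I) = 2*I (V(I) = (I*6)/3 = (6*I)/3 = 2*I)
g = -56
l(P) = -40 + 8*(8 + P)**2 (l(P) = -40 + 8*(P + 2*4)**2 = -40 + 8*(P + 8)**2 = -40 + 8*(8 + P)**2)
(X((-1 - 2)**2) + l(-23)) + N(g) = (23/((-1 - 2)**2) + (-40 + 8*(8 - 23)**2)) - 3 = (23/((-3)**2) + (-40 + 8*(-15)**2)) - 3 = (23/9 + (-40 + 8*225)) - 3 = (23*(1/9) + (-40 + 1800)) - 3 = (23/9 + 1760) - 3 = 15863/9 - 3 = 15836/9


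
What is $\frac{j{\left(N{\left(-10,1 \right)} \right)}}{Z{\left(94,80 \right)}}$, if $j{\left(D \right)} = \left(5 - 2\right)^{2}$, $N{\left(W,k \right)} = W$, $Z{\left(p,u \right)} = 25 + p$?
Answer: $\frac{9}{119} \approx 0.07563$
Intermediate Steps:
$j{\left(D \right)} = 9$ ($j{\left(D \right)} = 3^{2} = 9$)
$\frac{j{\left(N{\left(-10,1 \right)} \right)}}{Z{\left(94,80 \right)}} = \frac{9}{25 + 94} = \frac{9}{119}$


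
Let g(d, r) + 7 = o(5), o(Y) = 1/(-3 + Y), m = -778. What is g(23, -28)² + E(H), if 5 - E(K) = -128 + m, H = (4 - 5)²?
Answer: 3813/4 ≈ 953.25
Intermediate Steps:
g(d, r) = -13/2 (g(d, r) = -7 + 1/(-3 + 5) = -7 + 1/2 = -7 + ½ = -13/2)
H = 1 (H = (-1)² = 1)
E(K) = 911 (E(K) = 5 - (-128 - 778) = 5 - 1*(-906) = 5 + 906 = 911)
g(23, -28)² + E(H) = (-13/2)² + 911 = 169/4 + 911 = 3813/4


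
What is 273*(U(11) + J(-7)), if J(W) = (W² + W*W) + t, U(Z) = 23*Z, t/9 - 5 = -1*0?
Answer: 108108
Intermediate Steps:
t = 45 (t = 45 + 9*(-1*0) = 45 + 9*0 = 45 + 0 = 45)
J(W) = 45 + 2*W² (J(W) = (W² + W*W) + 45 = (W² + W²) + 45 = 2*W² + 45 = 45 + 2*W²)
273*(U(11) + J(-7)) = 273*(23*11 + (45 + 2*(-7)²)) = 273*(253 + (45 + 2*49)) = 273*(253 + (45 + 98)) = 273*(253 + 143) = 273*396 = 108108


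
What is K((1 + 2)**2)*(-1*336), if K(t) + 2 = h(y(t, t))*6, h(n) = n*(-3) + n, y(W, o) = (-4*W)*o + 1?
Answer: -1301664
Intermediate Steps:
y(W, o) = 1 - 4*W*o (y(W, o) = -4*W*o + 1 = 1 - 4*W*o)
h(n) = -2*n (h(n) = -3*n + n = -2*n)
K(t) = -14 + 48*t**2 (K(t) = -2 - 2*(1 - 4*t*t)*6 = -2 - 2*(1 - 4*t**2)*6 = -2 + (-2 + 8*t**2)*6 = -2 + (-12 + 48*t**2) = -14 + 48*t**2)
K((1 + 2)**2)*(-1*336) = (-14 + 48*((1 + 2)**2)**2)*(-1*336) = (-14 + 48*(3**2)**2)*(-336) = (-14 + 48*9**2)*(-336) = (-14 + 48*81)*(-336) = (-14 + 3888)*(-336) = 3874*(-336) = -1301664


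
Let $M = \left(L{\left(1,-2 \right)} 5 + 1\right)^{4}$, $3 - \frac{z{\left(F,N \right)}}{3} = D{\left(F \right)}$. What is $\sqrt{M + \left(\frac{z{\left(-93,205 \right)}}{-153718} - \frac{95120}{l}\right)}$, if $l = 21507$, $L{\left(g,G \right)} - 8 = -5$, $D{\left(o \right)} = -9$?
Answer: $\frac{\sqrt{179060481860136728022906}}{1653006513} \approx 255.99$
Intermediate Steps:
$z{\left(F,N \right)} = 36$ ($z{\left(F,N \right)} = 9 - -27 = 9 + 27 = 36$)
$L{\left(g,G \right)} = 3$ ($L{\left(g,G \right)} = 8 - 5 = 3$)
$M = 65536$ ($M = \left(3 \cdot 5 + 1\right)^{4} = \left(15 + 1\right)^{4} = 16^{4} = 65536$)
$\sqrt{M + \left(\frac{z{\left(-93,205 \right)}}{-153718} - \frac{95120}{l}\right)} = \sqrt{65536 + \left(\frac{36}{-153718} - \frac{95120}{21507}\right)} = \sqrt{65536 + \left(36 \left(- \frac{1}{153718}\right) - \frac{95120}{21507}\right)} = \sqrt{65536 - \frac{7311215206}{1653006513}} = \sqrt{\frac{108324123620762}{1653006513}} = \frac{\sqrt{179060481860136728022906}}{1653006513}$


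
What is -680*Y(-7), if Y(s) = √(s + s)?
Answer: -680*I*√14 ≈ -2544.3*I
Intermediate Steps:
Y(s) = √2*√s (Y(s) = √(2*s) = √2*√s)
-680*Y(-7) = -680*√2*√(-7) = -680*√2*I*√7 = -680*I*√14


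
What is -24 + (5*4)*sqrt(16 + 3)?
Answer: -24 + 20*sqrt(19) ≈ 63.178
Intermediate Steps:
-24 + (5*4)*sqrt(16 + 3) = -24 + 20*sqrt(19)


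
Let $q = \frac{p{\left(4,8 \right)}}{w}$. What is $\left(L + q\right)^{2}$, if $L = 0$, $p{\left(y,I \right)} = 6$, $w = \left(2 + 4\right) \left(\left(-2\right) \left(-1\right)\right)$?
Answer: $\frac{1}{4} \approx 0.25$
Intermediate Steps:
$w = 12$ ($w = 6 \cdot 2 = 12$)
$q = \frac{1}{2}$ ($q = \frac{6}{12} = 6 \cdot \frac{1}{12} = \frac{1}{2} \approx 0.5$)
$\left(L + q\right)^{2} = \left(0 + \frac{1}{2}\right)^{2} = \left(\frac{1}{2}\right)^{2} = \frac{1}{4}$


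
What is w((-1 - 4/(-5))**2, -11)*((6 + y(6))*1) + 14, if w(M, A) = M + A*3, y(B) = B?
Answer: -9538/25 ≈ -381.52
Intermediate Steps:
w(M, A) = M + 3*A
w((-1 - 4/(-5))**2, -11)*((6 + y(6))*1) + 14 = ((-1 - 4/(-5))**2 + 3*(-11))*((6 + 6)*1) + 14 = ((-1 - 4*(-1/5))**2 - 33)*(12*1) + 14 = ((-1 + 4/5)**2 - 33)*12 + 14 = ((-1/5)**2 - 33)*12 + 14 = (1/25 - 33)*12 + 14 = -824/25*12 + 14 = -9888/25 + 14 = -9538/25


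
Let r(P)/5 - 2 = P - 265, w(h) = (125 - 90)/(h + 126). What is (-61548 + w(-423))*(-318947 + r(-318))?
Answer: 1961129097644/99 ≈ 1.9809e+10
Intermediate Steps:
w(h) = 35/(126 + h)
r(P) = -1315 + 5*P (r(P) = 10 + 5*(P - 265) = 10 + 5*(-265 + P) = 10 + (-1325 + 5*P) = -1315 + 5*P)
(-61548 + w(-423))*(-318947 + r(-318)) = (-61548 + 35/(126 - 423))*(-318947 + (-1315 + 5*(-318))) = (-61548 + 35/(-297))*(-318947 + (-1315 - 1590)) = (-61548 + 35*(-1/297))*(-318947 - 2905) = (-61548 - 35/297)*(-321852) = -18279791/297*(-321852) = 1961129097644/99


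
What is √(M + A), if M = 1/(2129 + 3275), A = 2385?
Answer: √17412418891/2702 ≈ 48.836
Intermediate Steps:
M = 1/5404 ≈ 0.00018505
√(M + A) = √(1/5404 + 2385) = √(12888541/5404) = √17412418891/2702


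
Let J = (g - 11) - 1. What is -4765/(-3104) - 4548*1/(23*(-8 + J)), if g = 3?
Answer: 15980107/1213664 ≈ 13.167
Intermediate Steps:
J = -9 (J = (3 - 11) - 1 = -8 - 1 = -9)
-4765/(-3104) - 4548*1/(23*(-8 + J)) = -4765/(-3104) - 4548*1/(23*(-8 - 9)) = -4765*(-1/3104) - 4548/(23*(-17)) = 4765/3104 - 4548/(-391) = 4765/3104 - 4548*(-1/391) = 4765/3104 + 4548/391 = 15980107/1213664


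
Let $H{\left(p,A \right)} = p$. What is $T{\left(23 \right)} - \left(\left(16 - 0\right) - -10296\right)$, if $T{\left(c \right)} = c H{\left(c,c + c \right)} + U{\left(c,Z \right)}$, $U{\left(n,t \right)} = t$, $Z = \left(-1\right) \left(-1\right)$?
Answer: $-9782$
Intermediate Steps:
$Z = 1$
$T{\left(c \right)} = 1 + c^{2}$ ($T{\left(c \right)} = c c + 1 = c^{2} + 1 = 1 + c^{2}$)
$T{\left(23 \right)} - \left(\left(16 - 0\right) - -10296\right) = \left(1 + 23^{2}\right) - \left(\left(16 - 0\right) - -10296\right) = \left(1 + 529\right) - \left(\left(16 + 0\right) + 10296\right) = 530 - \left(16 + 10296\right) = 530 - 10312 = -9782$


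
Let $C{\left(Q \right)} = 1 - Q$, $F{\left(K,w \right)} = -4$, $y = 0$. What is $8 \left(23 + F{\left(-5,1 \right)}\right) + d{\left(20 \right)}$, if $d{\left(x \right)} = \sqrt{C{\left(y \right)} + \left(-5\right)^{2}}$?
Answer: $152 + \sqrt{26} \approx 157.1$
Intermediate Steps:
$d{\left(x \right)} = \sqrt{26}$ ($d{\left(x \right)} = \sqrt{\left(1 - 0\right) + \left(-5\right)^{2}} = \sqrt{\left(1 + 0\right) + 25} = \sqrt{1 + 25} = \sqrt{26}$)
$8 \left(23 + F{\left(-5,1 \right)}\right) + d{\left(20 \right)} = 8 \left(23 - 4\right) + \sqrt{26} = 8 \cdot 19 + \sqrt{26} = 152 + \sqrt{26}$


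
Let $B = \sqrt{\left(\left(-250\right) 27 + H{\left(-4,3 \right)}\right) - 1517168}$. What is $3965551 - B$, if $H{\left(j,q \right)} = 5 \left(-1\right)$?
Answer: $3965551 - i \sqrt{1523923} \approx 3.9656 \cdot 10^{6} - 1234.5 i$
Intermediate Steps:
$H{\left(j,q \right)} = -5$
$B = i \sqrt{1523923}$ ($B = \sqrt{\left(\left(-250\right) 27 - 5\right) - 1517168} = \sqrt{\left(-6750 - 5\right) - 1517168} = \sqrt{-6755 - 1517168} = \sqrt{-1523923} = i \sqrt{1523923} \approx 1234.5 i$)
$3965551 - B = 3965551 - i \sqrt{1523923}$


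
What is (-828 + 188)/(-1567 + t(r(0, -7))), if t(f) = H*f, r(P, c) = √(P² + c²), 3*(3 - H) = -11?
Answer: 1920/4561 ≈ 0.42096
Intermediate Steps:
H = 20/3 (H = 3 - ⅓*(-11) = 3 + 11/3 = 20/3 ≈ 6.6667)
t(f) = 20*f/3
(-828 + 188)/(-1567 + t(r(0, -7))) = (-828 + 188)/(-1567 + 20*√(0² + (-7)²)/3) = -640/(-1567 + 20*√(0 + 49)/3) = -640/(-1567 + 20*√49/3) = -640/(-1567 + (20/3)*7) = -640/(-1567 + 140/3) = -640/(-4561/3) = -640*(-3/4561) = 1920/4561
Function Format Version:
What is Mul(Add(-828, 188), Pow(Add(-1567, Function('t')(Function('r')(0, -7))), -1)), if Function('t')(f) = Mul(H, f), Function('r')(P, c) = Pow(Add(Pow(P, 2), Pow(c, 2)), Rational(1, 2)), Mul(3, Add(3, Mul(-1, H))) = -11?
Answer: Rational(1920, 4561) ≈ 0.42096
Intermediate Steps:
H = Rational(20, 3) (H = Add(3, Mul(Rational(-1, 3), -11)) = Add(3, Rational(11, 3)) = Rational(20, 3) ≈ 6.6667)
Function('t')(f) = Mul(Rational(20, 3), f)
Mul(Add(-828, 188), Pow(Add(-1567, Function('t')(Function('r')(0, -7))), -1)) = Mul(Add(-828, 188), Pow(Add(-1567, Mul(Rational(20, 3), Pow(Add(Pow(0, 2), Pow(-7, 2)), Rational(1, 2)))), -1)) = Mul(-640, Pow(Add(-1567, Mul(Rational(20, 3), Pow(Add(0, 49), Rational(1, 2)))), -1)) = Mul(-640, Pow(Add(-1567, Mul(Rational(20, 3), Pow(49, Rational(1, 2)))), -1)) = Mul(-640, Pow(Add(-1567, Mul(Rational(20, 3), 7)), -1)) = Mul(-640, Pow(Add(-1567, Rational(140, 3)), -1)) = Mul(-640, Pow(Rational(-4561, 3), -1)) = Mul(-640, Rational(-3, 4561)) = Rational(1920, 4561)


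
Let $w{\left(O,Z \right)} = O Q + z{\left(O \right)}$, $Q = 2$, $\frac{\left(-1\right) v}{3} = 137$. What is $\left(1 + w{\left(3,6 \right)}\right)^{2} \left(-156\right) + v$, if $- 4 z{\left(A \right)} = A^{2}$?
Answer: $- \frac{15723}{4} \approx -3930.8$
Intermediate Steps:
$v = -411$ ($v = \left(-3\right) 137 = -411$)
$z{\left(A \right)} = - \frac{A^{2}}{4}$
$w{\left(O,Z \right)} = 2 O - \frac{O^{2}}{4}$ ($w{\left(O,Z \right)} = O 2 - \frac{O^{2}}{4} = 2 O - \frac{O^{2}}{4}$)
$\left(1 + w{\left(3,6 \right)}\right)^{2} \left(-156\right) + v = \left(1 + \frac{1}{4} \cdot 3 \left(8 - 3\right)\right)^{2} \left(-156\right) - 411 = \left(1 + \frac{1}{4} \cdot 3 \cdot 5\right)^{2} \left(-156\right) - 411 = \left(1 + \frac{15}{4}\right)^{2} \left(-156\right) - 411 = \left(\frac{19}{4}\right)^{2} \left(-156\right) - 411 = \frac{361}{16} \left(-156\right) - 411 = - \frac{14079}{4} - 411 = - \frac{15723}{4}$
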